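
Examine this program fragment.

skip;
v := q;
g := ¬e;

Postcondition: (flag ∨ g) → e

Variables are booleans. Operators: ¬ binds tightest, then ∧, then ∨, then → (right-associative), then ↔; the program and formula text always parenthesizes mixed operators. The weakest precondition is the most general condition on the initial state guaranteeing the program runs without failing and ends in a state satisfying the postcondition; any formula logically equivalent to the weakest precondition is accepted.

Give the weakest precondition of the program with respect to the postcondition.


Working backward. After the program, (flag ∨ g) → e must hold.
Before g := ¬e: (flag ∨ (¬e)) → e
Before v := q: (flag ∨ (¬e)) → e
Before skip: (flag ∨ (¬e)) → e
Answer: WP = (flag ∨ (¬e)) → e


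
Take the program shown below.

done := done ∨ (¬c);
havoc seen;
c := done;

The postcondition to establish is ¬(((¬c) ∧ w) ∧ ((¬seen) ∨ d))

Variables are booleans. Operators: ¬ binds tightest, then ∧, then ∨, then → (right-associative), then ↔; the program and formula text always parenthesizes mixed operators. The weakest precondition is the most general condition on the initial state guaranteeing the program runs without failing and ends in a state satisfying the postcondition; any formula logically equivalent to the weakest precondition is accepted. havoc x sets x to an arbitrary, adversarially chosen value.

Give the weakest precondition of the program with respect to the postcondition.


Working backward. After the program, the postcondition ¬(((¬c) ∧ w) ∧ ((¬seen) ∨ d)) must hold; in canonical form it is ¬((¬c) ∧ w ∧ ((¬seen) ∨ d)).
Before c := done: ¬((¬done) ∧ w ∧ ((¬seen) ∨ d))
Before havoc seen: (¬((¬done) ∧ w ∧ d)) ∧ (¬((¬done) ∧ w))
Before done := done ∨ (¬c): (¬((¬(done ∨ (¬c))) ∧ w ∧ d)) ∧ (¬((¬(done ∨ (¬c))) ∧ w))
Answer: WP = (¬((¬(done ∨ (¬c))) ∧ w ∧ d)) ∧ (¬((¬(done ∨ (¬c))) ∧ w))


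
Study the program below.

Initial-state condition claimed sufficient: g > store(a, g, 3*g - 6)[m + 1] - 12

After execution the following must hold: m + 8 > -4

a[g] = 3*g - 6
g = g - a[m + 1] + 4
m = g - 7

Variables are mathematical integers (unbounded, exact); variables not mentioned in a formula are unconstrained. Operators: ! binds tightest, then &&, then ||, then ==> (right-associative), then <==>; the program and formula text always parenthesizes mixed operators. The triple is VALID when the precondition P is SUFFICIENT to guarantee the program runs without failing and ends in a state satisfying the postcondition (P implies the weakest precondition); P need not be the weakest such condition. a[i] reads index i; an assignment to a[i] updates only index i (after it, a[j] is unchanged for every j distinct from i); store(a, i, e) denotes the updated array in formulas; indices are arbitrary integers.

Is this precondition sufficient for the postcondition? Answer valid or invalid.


Working backward. After the program, the postcondition m + 8 > -4 must hold; in canonical form it is m > -12.
Before m := g - 7: g > -5
Before g := g - a[m + 1] + 4: g > a[m + 1] - 9
Before a[g] := 3*g - 6: g > store(a, g, 3*g - 6)[m + 1] - 9
The weakest precondition is g > store(a, g, 3*g - 6)[m + 1] - 9.
Check whether g > store(a, g, 3*g - 6)[m + 1] - 12 implies it.
Countermodel: at the initial state a = {[8] = 2, elsewhere 2}, g = 8, m = 7, the precondition holds but the weakest precondition fails.
Answer: invalid


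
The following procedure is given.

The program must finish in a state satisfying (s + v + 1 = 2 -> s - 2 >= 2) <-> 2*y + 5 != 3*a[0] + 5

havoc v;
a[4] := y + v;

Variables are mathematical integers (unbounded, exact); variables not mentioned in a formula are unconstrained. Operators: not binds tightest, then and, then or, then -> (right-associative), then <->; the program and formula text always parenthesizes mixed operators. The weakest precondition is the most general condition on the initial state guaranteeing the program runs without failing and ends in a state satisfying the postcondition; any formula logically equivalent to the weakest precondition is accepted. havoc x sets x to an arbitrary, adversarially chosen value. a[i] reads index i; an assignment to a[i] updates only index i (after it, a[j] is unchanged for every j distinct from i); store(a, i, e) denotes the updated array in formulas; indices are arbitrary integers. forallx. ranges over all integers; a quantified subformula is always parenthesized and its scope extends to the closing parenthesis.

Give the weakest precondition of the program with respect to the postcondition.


Working backward. After the program, the postcondition (s + v + 1 = 2 -> s - 2 >= 2) <-> 2*y + 5 != 3*a[0] + 5 must hold; in canonical form it is (s + v = 1 -> s >= 4) <-> 2*y != 3*a[0].
Before a[4] := y + v: (s + v = 1 -> s >= 4) <-> 2*y != 3*a[0]
Before havoc v: forall v_1. ((s + v_1 = 1 -> s >= 4) <-> 2*y != 3*a[0])
Answer: WP = forall v_1. ((s + v_1 = 1 -> s >= 4) <-> 2*y != 3*a[0])


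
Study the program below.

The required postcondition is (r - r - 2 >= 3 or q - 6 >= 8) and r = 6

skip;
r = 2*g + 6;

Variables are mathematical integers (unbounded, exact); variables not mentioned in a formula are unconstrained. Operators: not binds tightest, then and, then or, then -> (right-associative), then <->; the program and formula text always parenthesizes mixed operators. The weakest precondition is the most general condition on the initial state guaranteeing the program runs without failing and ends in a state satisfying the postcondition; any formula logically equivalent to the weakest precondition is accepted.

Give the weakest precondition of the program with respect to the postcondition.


Working backward. After the program, the postcondition (r - r - 2 >= 3 or q - 6 >= 8) and r = 6 must hold; in canonical form it is q >= 14 and r = 6.
Before r := 2*g + 6: q >= 14 and 2*g = 0
Before skip: q >= 14 and 2*g = 0
Answer: WP = q >= 14 and 2*g = 0


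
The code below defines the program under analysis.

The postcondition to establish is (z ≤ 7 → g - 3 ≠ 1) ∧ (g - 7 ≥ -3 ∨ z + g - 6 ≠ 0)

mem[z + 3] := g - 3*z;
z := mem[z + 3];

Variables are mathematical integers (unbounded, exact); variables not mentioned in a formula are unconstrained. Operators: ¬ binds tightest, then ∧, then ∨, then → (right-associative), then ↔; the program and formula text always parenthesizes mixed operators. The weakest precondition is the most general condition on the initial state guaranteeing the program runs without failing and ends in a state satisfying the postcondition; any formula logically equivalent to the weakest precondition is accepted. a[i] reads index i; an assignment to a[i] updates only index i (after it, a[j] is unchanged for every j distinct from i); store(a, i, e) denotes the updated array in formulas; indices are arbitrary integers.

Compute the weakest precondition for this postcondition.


Working backward. After the program, the postcondition (z ≤ 7 → g - 3 ≠ 1) ∧ (g - 7 ≥ -3 ∨ z + g - 6 ≠ 0) must hold; in canonical form it is (z ≤ 7 → g ≠ 4) ∧ (g ≥ 4 ∨ g + z ≠ 6).
Before z := mem[z + 3]: (mem[z + 3] ≤ 7 → g ≠ 4) ∧ (g ≥ 4 ∨ mem[z + 3] + g ≠ 6)
Before mem[z + 3] := g - 3*z: (store(mem, z + 3, g - 3*z)[z + 3] ≤ 7 → g ≠ 4) ∧ (g ≥ 4 ∨ store(mem, z + 3, g - 3*z)[z + 3] + g ≠ 6)
Answer: WP = (store(mem, z + 3, g - 3*z)[z + 3] ≤ 7 → g ≠ 4) ∧ (g ≥ 4 ∨ store(mem, z + 3, g - 3*z)[z + 3] + g ≠ 6)


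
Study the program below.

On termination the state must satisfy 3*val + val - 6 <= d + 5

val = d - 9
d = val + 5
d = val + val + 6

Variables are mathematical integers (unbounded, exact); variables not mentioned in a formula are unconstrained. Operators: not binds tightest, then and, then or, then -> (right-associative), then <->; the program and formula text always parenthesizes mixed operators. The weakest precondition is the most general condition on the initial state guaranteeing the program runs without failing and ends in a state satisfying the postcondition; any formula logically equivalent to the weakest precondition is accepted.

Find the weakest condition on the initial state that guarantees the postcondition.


Working backward. After the program, the postcondition 3*val + val - 6 <= d + 5 must hold; in canonical form it is 4*val <= d + 11.
Before d := val + val + 6: 2*val <= 17
Before d := val + 5: 2*val <= 17
Before val := d - 9: 2*d <= 35
Answer: WP = 2*d <= 35


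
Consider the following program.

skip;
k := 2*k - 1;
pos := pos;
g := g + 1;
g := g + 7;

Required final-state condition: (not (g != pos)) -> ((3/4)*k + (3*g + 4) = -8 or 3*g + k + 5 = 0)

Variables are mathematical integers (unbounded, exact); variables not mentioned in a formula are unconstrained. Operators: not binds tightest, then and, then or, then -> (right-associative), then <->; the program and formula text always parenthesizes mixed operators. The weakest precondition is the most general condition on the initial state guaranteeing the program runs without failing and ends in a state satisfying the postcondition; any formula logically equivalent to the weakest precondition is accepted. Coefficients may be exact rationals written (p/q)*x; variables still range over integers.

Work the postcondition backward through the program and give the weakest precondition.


Working backward. After the program, the postcondition (not (g != pos)) -> ((3/4)*k + (3*g + 4) = -8 or 3*g + k + 5 = 0) must hold; in canonical form it is (not (g != pos)) -> (3*g + (3/4)*k = -12 or 3*g + k = -5).
Before g := g + 7: (not (g != pos - 7)) -> (3*g + (3/4)*k = -33 or 3*g + k = -26)
Before g := g + 1: (not (g != pos - 8)) -> (3*g + (3/4)*k = -36 or 3*g + k = -29)
Before pos := pos: (not (g != pos - 8)) -> (3*g + (3/4)*k = -36 or 3*g + k = -29)
Before k := 2*k - 1: (not (g != pos - 8)) -> (3*g + (3/2)*k = -141/4 or 3*g + 2*k = -28)
Before skip: (not (g != pos - 8)) -> (3*g + (3/2)*k = -141/4 or 3*g + 2*k = -28)
Answer: WP = (not (g != pos - 8)) -> (3*g + (3/2)*k = -141/4 or 3*g + 2*k = -28)


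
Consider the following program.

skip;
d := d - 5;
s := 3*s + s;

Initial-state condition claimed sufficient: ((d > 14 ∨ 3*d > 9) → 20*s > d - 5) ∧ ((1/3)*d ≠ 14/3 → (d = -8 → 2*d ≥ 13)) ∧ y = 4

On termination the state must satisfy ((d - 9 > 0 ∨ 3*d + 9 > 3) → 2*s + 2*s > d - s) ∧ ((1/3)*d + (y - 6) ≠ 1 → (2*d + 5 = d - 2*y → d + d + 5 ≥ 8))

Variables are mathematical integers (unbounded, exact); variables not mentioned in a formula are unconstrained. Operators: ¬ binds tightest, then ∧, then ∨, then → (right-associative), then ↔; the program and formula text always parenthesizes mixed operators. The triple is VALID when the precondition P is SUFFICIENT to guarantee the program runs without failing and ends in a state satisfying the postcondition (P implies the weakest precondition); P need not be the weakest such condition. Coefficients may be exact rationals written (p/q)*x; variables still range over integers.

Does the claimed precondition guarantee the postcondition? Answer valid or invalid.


Working backward. After the program, the postcondition ((d - 9 > 0 ∨ 3*d + 9 > 3) → 2*s + 2*s > d - s) ∧ ((1/3)*d + (y - 6) ≠ 1 → (2*d + 5 = d - 2*y → d + d + 5 ≥ 8)) must hold; in canonical form it is ((d > 9 ∨ 3*d > -6) → 5*s > d) ∧ ((1/3)*d + y ≠ 7 → (d + 2*y = -5 → 2*d ≥ 3)).
Before s := 3*s + s: ((d > 9 ∨ 3*d > -6) → 20*s > d) ∧ ((1/3)*d + y ≠ 7 → (d + 2*y = -5 → 2*d ≥ 3))
Before d := d - 5: ((d > 14 ∨ 3*d > 9) → 20*s > d - 5) ∧ ((1/3)*d + y ≠ 26/3 → (d + 2*y = 0 → 2*d ≥ 13))
Before skip: ((d > 14 ∨ 3*d > 9) → 20*s > d - 5) ∧ ((1/3)*d + y ≠ 26/3 → (d + 2*y = 0 → 2*d ≥ 13))
The weakest precondition is ((d > 14 ∨ 3*d > 9) → 20*s > d - 5) ∧ ((1/3)*d + y ≠ 26/3 → (d + 2*y = 0 → 2*d ≥ 13)).
Check whether ((d > 14 ∨ 3*d > 9) → 20*s > d - 5) ∧ ((1/3)*d ≠ 14/3 → (d = -8 → 2*d ≥ 13)) ∧ y = 4 implies it.
Every state satisfying the precondition satisfies the weakest precondition: the implication holds.
Answer: valid


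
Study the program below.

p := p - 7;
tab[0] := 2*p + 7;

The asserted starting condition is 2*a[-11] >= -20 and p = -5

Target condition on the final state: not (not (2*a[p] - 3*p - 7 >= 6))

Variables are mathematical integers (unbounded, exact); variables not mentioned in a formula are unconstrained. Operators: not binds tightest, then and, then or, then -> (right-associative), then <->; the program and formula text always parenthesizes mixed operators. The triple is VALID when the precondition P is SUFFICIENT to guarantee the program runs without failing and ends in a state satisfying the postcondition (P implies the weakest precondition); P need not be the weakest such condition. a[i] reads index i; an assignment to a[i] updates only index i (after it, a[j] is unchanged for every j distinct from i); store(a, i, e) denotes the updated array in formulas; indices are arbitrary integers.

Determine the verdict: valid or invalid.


Working backward. After the program, the postcondition not (not (2*a[p] - 3*p - 7 >= 6)) must hold; in canonical form it is 2*a[p] >= 3*p + 13.
Before tab[0] := 2*p + 7: 2*a[p] >= 3*p + 13
Before p := p - 7: 2*a[p - 7] >= 3*p - 8
The weakest precondition is 2*a[p - 7] >= 3*p - 8.
Check whether 2*a[-11] >= -20 and p = -5 implies it.
Countermodel: at the initial state a = {[-12] = -17434, [-11] = 0, elsewhere 0}, p = -5, the precondition holds but the weakest precondition fails.
Answer: invalid


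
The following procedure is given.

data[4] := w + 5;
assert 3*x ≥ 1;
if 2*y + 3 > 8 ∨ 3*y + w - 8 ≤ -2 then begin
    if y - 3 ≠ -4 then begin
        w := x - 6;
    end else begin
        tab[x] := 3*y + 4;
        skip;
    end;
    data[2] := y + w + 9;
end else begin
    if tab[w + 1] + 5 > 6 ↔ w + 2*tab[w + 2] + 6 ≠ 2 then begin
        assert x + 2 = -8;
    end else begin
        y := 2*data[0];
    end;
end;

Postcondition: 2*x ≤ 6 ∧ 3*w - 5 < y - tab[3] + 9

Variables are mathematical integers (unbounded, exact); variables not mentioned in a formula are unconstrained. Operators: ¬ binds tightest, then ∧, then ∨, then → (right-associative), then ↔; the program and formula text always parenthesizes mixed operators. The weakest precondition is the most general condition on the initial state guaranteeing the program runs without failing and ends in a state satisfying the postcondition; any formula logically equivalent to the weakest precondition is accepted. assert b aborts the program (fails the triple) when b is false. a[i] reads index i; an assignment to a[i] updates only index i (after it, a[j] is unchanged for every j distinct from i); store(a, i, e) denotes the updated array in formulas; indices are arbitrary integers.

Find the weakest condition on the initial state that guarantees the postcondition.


Working backward. After the program, the postcondition 2*x ≤ 6 ∧ 3*w - 5 < y - tab[3] + 9 must hold; in canonical form it is 2*x ≤ 6 ∧ tab[3] + 3*w < y + 14.
Then branch requires (y ≠ -1 → (2*x ≤ 6 ∧ tab[3] + 3*x < y + 32)) ∧ ((¬(y ≠ -1)) → (2*x ≤ 6 ∧ store(tab, x, 3*y + 4)[3] + 3*w < y + 14)); else branch requires ((tab[w + 1] > 1 ↔ 2*tab[w + 2] + w ≠ -4) → (x = -10 ∧ 2*x ≤ 6 ∧ tab[3] + 3*w < y + 14)) ∧ ((¬(tab[w + 1] > 1 ↔ 2*tab[w + 2] + w ≠ -4)) → (2*x ≤ 6 ∧ tab[3] + 3*w < 2*data[0] + 14)).
Before the if: ((2*y > 5 ∨ w + 3*y ≤ 6) → ((y ≠ -1 → (2*x ≤ 6 ∧ tab[3] + 3*x < y + 32)) ∧ ((¬(y ≠ -1)) → (2*x ≤ 6 ∧ store(tab, x, 3*y + 4)[3] + 3*w < y + 14)))) ∧ ((¬(2*y > 5 ∨ w + 3*y ≤ 6)) → (((tab[w + 1] > 1 ↔ 2*tab[w + 2] + w ≠ -4) → (x = -10 ∧ 2*x ≤ 6 ∧ tab[3] + 3*w < y + 14)) ∧ ((¬(tab[w + 1] > 1 ↔ 2*tab[w + 2] + w ≠ -4)) → (2*x ≤ 6 ∧ tab[3] + 3*w < 2*data[0] + 14))))
Before assert 3*x ≥ 1: 3*x ≥ 1 ∧ ((2*y > 5 ∨ w + 3*y ≤ 6) → ((y ≠ -1 → (2*x ≤ 6 ∧ tab[3] + 3*x < y + 32)) ∧ ((¬(y ≠ -1)) → (2*x ≤ 6 ∧ store(tab, x, 3*y + 4)[3] + 3*w < y + 14)))) ∧ ((¬(2*y > 5 ∨ w + 3*y ≤ 6)) → (((tab[w + 1] > 1 ↔ 2*tab[w + 2] + w ≠ -4) → (x = -10 ∧ 2*x ≤ 6 ∧ tab[3] + 3*w < y + 14)) ∧ ((¬(tab[w + 1] > 1 ↔ 2*tab[w + 2] + w ≠ -4)) → (2*x ≤ 6 ∧ tab[3] + 3*w < 2*data[0] + 14))))
Before data[4] := w + 5: 3*x ≥ 1 ∧ ((2*y > 5 ∨ w + 3*y ≤ 6) → ((y ≠ -1 → (2*x ≤ 6 ∧ tab[3] + 3*x < y + 32)) ∧ ((¬(y ≠ -1)) → (2*x ≤ 6 ∧ store(tab, x, 3*y + 4)[3] + 3*w < y + 14)))) ∧ ((¬(2*y > 5 ∨ w + 3*y ≤ 6)) → (((tab[w + 1] > 1 ↔ 2*tab[w + 2] + w ≠ -4) → (x = -10 ∧ 2*x ≤ 6 ∧ tab[3] + 3*w < y + 14)) ∧ ((¬(tab[w + 1] > 1 ↔ 2*tab[w + 2] + w ≠ -4)) → (2*x ≤ 6 ∧ tab[3] + 3*w < 2*data[0] + 14))))
Answer: WP = 3*x ≥ 1 ∧ ((2*y > 5 ∨ w + 3*y ≤ 6) → ((y ≠ -1 → (2*x ≤ 6 ∧ tab[3] + 3*x < y + 32)) ∧ ((¬(y ≠ -1)) → (2*x ≤ 6 ∧ store(tab, x, 3*y + 4)[3] + 3*w < y + 14)))) ∧ ((¬(2*y > 5 ∨ w + 3*y ≤ 6)) → (((tab[w + 1] > 1 ↔ 2*tab[w + 2] + w ≠ -4) → (x = -10 ∧ 2*x ≤ 6 ∧ tab[3] + 3*w < y + 14)) ∧ ((¬(tab[w + 1] > 1 ↔ 2*tab[w + 2] + w ≠ -4)) → (2*x ≤ 6 ∧ tab[3] + 3*w < 2*data[0] + 14))))


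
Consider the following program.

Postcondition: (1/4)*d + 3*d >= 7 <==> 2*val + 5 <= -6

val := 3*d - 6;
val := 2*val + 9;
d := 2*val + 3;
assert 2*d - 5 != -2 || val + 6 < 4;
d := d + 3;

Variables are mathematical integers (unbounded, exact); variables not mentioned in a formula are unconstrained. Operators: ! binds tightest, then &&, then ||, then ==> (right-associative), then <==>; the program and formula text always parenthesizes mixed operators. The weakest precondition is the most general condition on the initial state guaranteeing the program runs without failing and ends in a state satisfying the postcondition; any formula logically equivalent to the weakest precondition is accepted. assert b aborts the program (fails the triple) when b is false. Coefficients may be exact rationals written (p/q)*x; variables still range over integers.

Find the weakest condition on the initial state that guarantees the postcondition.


Working backward. After the program, the postcondition (1/4)*d + 3*d >= 7 <==> 2*val + 5 <= -6 must hold; in canonical form it is (13/4)*d >= 7 <==> 2*val <= -11.
Before d := d + 3: (13/4)*d >= -11/4 <==> 2*val <= -11
Before assert 2*d - 5 != -2 || val + 6 < 4: (2*d != 3 || val < -2) && ((13/4)*d >= -11/4 <==> 2*val <= -11)
Before d := 2*val + 3: (4*val != -3 || val < -2) && ((13/2)*val >= -25/2 <==> 2*val <= -11)
Before val := 2*val + 9: (8*val != -39 || 2*val < -11) && (13*val >= -71 <==> 4*val <= -29)
Before val := 3*d - 6: (24*d != 9 || 6*d < 1) && (39*d >= 7 <==> 12*d <= -5)
Answer: WP = (24*d != 9 || 6*d < 1) && (39*d >= 7 <==> 12*d <= -5)


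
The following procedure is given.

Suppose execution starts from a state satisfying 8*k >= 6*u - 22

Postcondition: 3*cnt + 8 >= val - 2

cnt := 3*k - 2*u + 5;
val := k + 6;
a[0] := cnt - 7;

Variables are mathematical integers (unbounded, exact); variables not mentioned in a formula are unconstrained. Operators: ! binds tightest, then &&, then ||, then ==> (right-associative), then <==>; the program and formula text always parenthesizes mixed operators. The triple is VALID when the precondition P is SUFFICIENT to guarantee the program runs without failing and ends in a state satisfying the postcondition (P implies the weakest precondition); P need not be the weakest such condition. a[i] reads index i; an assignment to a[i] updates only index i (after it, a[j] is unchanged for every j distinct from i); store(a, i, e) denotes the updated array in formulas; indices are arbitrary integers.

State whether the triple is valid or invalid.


Working backward. After the program, the postcondition 3*cnt + 8 >= val - 2 must hold; in canonical form it is 3*cnt >= val - 10.
Before a[0] := cnt - 7: 3*cnt >= val - 10
Before val := k + 6: 3*cnt >= k - 4
Before cnt := 3*k - 2*u + 5: 8*k >= 6*u - 19
The weakest precondition is 8*k >= 6*u - 19.
Check whether 8*k >= 6*u - 22 implies it.
Countermodel: at the initial state k = 2, u = 6, the precondition holds but the weakest precondition fails.
Answer: invalid


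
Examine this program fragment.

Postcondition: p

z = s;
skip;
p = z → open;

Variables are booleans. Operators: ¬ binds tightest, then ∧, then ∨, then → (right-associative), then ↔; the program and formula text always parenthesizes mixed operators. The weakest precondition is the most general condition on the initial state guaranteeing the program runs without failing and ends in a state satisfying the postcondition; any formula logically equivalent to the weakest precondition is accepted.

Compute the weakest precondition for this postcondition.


Working backward. After the program, p must hold.
Before p := z → open: z → open
Before skip: z → open
Before z := s: s → open
Answer: WP = s → open


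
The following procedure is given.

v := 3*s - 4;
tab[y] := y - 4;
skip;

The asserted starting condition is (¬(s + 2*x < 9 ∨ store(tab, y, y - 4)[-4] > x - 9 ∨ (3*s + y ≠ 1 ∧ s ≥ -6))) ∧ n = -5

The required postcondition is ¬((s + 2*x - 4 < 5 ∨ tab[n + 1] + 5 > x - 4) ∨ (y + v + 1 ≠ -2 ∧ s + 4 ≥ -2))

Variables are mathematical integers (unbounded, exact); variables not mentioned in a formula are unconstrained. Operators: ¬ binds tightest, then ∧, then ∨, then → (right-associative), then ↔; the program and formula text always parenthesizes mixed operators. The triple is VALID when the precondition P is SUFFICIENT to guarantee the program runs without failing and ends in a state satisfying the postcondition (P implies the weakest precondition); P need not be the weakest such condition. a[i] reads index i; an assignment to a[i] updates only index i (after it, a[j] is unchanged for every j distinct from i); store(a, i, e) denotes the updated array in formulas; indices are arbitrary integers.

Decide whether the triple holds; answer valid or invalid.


Working backward. After the program, the postcondition ¬((s + 2*x - 4 < 5 ∨ tab[n + 1] + 5 > x - 4) ∨ (y + v + 1 ≠ -2 ∧ s + 4 ≥ -2)) must hold; in canonical form it is ¬(s + 2*x < 9 ∨ tab[n + 1] > x - 9 ∨ (v + y ≠ -3 ∧ s ≥ -6)).
Before skip: ¬(s + 2*x < 9 ∨ tab[n + 1] > x - 9 ∨ (v + y ≠ -3 ∧ s ≥ -6))
Before tab[y] := y - 4: ¬(s + 2*x < 9 ∨ store(tab, y, y - 4)[n + 1] > x - 9 ∨ (v + y ≠ -3 ∧ s ≥ -6))
Before v := 3*s - 4: ¬(s + 2*x < 9 ∨ store(tab, y, y - 4)[n + 1] > x - 9 ∨ (3*s + y ≠ 1 ∧ s ≥ -6))
The weakest precondition is ¬(s + 2*x < 9 ∨ store(tab, y, y - 4)[n + 1] > x - 9 ∨ (3*s + y ≠ 1 ∧ s ≥ -6)).
Check whether (¬(s + 2*x < 9 ∨ store(tab, y, y - 4)[-4] > x - 9 ∨ (3*s + y ≠ 1 ∧ s ≥ -6))) ∧ n = -5 implies it.
Every state satisfying the precondition satisfies the weakest precondition: the implication holds.
Answer: valid


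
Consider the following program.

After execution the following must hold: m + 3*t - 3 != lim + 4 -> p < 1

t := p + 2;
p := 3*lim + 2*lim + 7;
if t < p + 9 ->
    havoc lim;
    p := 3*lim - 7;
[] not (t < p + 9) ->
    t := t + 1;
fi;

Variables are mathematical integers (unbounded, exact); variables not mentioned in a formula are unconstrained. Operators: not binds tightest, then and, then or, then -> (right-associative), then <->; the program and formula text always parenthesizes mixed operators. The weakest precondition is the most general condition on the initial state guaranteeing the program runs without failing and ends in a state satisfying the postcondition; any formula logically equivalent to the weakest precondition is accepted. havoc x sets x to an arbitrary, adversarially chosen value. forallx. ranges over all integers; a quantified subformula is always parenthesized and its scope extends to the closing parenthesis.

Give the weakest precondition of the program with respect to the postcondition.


Working backward. After the program, the postcondition m + 3*t - 3 != lim + 4 -> p < 1 must hold; in canonical form it is m + 3*t != lim + 7 -> p < 1.
Then branch requires forall lim_1. (m + 3*t != lim_1 + 7 -> 3*lim_1 < 8); else branch requires m + 3*t != lim + 4 -> p < 1.
Before the if: (t < p + 9 -> (forall lim_1. (m + 3*t != lim_1 + 7 -> 3*lim_1 < 8))) and ((not (t < p + 9)) -> (m + 3*t != lim + 4 -> p < 1))
Before p := 3*lim + 2*lim + 7: (t < 5*lim + 16 -> (forall lim_1. (m + 3*t != lim_1 + 7 -> 3*lim_1 < 8))) and ((not (t < 5*lim + 16)) -> (m + 3*t != lim + 4 -> 5*lim < -6))
Before t := p + 2: (p < 5*lim + 14 -> (forall lim_1. (m + 3*p != lim_1 + 1 -> 3*lim_1 < 8))) and ((not (p < 5*lim + 14)) -> (m + 3*p != lim - 2 -> 5*lim < -6))
Answer: WP = (p < 5*lim + 14 -> (forall lim_1. (m + 3*p != lim_1 + 1 -> 3*lim_1 < 8))) and ((not (p < 5*lim + 14)) -> (m + 3*p != lim - 2 -> 5*lim < -6))


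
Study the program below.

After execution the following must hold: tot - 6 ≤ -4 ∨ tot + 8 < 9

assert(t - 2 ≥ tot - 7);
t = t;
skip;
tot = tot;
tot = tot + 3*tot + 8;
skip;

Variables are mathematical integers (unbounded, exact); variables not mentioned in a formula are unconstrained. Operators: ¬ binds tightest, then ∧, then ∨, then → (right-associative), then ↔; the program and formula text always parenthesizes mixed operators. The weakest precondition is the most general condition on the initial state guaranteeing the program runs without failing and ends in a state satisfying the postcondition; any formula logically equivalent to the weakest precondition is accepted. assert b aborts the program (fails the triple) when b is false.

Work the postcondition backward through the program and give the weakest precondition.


Working backward. After the program, the postcondition tot - 6 ≤ -4 ∨ tot + 8 < 9 must hold; in canonical form it is tot ≤ 2 ∨ tot < 1.
Before skip: tot ≤ 2 ∨ tot < 1
Before tot := tot + 3*tot + 8: 4*tot ≤ -6 ∨ 4*tot < -7
Before tot := tot: 4*tot ≤ -6 ∨ 4*tot < -7
Before skip: 4*tot ≤ -6 ∨ 4*tot < -7
Before t := t: 4*tot ≤ -6 ∨ 4*tot < -7
Before assert t - 2 ≥ tot - 7: t ≥ tot - 5 ∧ (4*tot ≤ -6 ∨ 4*tot < -7)
Answer: WP = t ≥ tot - 5 ∧ (4*tot ≤ -6 ∨ 4*tot < -7)


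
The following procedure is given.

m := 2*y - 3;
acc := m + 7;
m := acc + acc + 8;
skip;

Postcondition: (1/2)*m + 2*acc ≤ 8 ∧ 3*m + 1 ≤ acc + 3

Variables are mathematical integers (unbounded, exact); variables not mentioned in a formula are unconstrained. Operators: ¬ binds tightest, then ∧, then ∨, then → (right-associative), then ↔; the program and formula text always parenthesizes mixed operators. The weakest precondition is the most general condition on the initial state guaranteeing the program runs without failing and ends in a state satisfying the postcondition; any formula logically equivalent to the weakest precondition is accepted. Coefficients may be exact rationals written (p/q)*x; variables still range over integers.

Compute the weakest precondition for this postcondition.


Working backward. After the program, the postcondition (1/2)*m + 2*acc ≤ 8 ∧ 3*m + 1 ≤ acc + 3 must hold; in canonical form it is 2*acc + (1/2)*m ≤ 8 ∧ 3*m ≤ acc + 2.
Before skip: 2*acc + (1/2)*m ≤ 8 ∧ 3*m ≤ acc + 2
Before m := acc + acc + 8: 3*acc ≤ 4 ∧ 5*acc ≤ -22
Before acc := m + 7: 3*m ≤ -17 ∧ 5*m ≤ -57
Before m := 2*y - 3: 6*y ≤ -8 ∧ 10*y ≤ -42
Answer: WP = 6*y ≤ -8 ∧ 10*y ≤ -42


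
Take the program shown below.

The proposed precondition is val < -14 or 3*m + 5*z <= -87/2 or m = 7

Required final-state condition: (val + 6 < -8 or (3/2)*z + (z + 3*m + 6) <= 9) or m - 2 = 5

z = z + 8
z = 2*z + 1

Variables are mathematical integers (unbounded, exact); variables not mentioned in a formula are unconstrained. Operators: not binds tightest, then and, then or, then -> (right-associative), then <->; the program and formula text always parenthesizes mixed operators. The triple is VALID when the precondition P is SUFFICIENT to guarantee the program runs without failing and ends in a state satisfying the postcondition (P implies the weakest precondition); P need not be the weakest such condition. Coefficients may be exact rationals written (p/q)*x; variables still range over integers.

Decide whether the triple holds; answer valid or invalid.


Working backward. After the program, the postcondition (val + 6 < -8 or (3/2)*z + (z + 3*m + 6) <= 9) or m - 2 = 5 must hold; in canonical form it is val < -14 or 3*m + (5/2)*z <= 3 or m = 7.
Before z := 2*z + 1: val < -14 or 3*m + 5*z <= 1/2 or m = 7
Before z := z + 8: val < -14 or 3*m + 5*z <= -79/2 or m = 7
The weakest precondition is val < -14 or 3*m + 5*z <= -79/2 or m = 7.
Check whether val < -14 or 3*m + 5*z <= -87/2 or m = 7 implies it.
Every state satisfying the precondition satisfies the weakest precondition: the implication holds.
Answer: valid


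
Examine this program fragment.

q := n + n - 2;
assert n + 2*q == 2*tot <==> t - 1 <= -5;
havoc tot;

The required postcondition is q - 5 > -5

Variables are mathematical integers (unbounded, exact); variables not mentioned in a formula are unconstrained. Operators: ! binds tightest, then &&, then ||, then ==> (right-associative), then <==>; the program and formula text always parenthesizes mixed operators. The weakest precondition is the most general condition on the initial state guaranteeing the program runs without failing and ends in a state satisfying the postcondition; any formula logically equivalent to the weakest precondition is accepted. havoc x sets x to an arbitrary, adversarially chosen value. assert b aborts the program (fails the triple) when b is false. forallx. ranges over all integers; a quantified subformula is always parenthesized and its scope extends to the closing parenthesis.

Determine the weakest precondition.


Working backward. After the program, the postcondition q - 5 > -5 must hold; in canonical form it is q > 0.
Before havoc tot: q > 0
Before assert n + 2*q == 2*tot <==> t - 1 <= -5: (n + 2*q == 2*tot <==> t <= -4) && q > 0
Before q := n + n - 2: (5*n == 2*tot + 4 <==> t <= -4) && 2*n > 2
Answer: WP = (5*n == 2*tot + 4 <==> t <= -4) && 2*n > 2


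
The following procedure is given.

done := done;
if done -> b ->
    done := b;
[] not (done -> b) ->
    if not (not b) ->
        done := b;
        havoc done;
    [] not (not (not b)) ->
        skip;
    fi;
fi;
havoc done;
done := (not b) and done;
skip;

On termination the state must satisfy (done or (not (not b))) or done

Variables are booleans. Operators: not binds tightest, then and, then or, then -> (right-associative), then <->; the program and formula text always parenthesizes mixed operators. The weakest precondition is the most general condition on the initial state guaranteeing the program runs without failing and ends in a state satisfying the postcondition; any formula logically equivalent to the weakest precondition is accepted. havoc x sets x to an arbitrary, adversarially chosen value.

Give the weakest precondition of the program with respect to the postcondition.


Working backward. After the program, the postcondition (done or (not (not b))) or done must hold; in canonical form it is done or b.
Before skip: done or b
Before done := (not b) and done: ((not b) and done) or b
Before havoc done: b
Then branch requires b; else branch requires (not b) -> b.
Before the if: ((done -> b) -> b) and ((not (done -> b)) -> ((not b) -> b))
Before done := done: ((done -> b) -> b) and ((not (done -> b)) -> ((not b) -> b))
Answer: WP = ((done -> b) -> b) and ((not (done -> b)) -> ((not b) -> b))


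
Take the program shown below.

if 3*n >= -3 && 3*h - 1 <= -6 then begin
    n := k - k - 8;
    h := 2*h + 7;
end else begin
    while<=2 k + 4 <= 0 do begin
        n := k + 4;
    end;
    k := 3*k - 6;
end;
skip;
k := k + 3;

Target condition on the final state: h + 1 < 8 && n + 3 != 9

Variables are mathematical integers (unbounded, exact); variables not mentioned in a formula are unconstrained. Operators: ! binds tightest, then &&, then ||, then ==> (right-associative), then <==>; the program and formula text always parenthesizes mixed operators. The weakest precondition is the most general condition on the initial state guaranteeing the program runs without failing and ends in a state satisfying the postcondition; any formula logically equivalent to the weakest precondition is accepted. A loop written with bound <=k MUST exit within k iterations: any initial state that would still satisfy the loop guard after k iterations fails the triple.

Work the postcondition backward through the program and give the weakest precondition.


Working backward. After the program, the postcondition h + 1 < 8 && n + 3 != 9 must hold; in canonical form it is h < 7 && n != 6.
Before k := k + 3: h < 7 && n != 6
Before skip: h < 7 && n != 6
Then branch requires 2*h < 0; else branch requires (k <= -4 ==> ((k <= -4 ==> ((!(k <= -4)) && h < 7 && k != 2)) && ((!(k <= -4)) ==> (h < 7 && k != 2)))) && ((!(k <= -4)) ==> (h < 7 && n != 6)).
Before the if: ((3*n >= -3 && 3*h <= -5) ==> 2*h < 0) && ((!(3*n >= -3 && 3*h <= -5)) ==> ((k <= -4 ==> ((k <= -4 ==> ((!(k <= -4)) && h < 7 && k != 2)) && ((!(k <= -4)) ==> (h < 7 && k != 2)))) && ((!(k <= -4)) ==> (h < 7 && n != 6))))
Answer: WP = ((3*n >= -3 && 3*h <= -5) ==> 2*h < 0) && ((!(3*n >= -3 && 3*h <= -5)) ==> ((k <= -4 ==> ((k <= -4 ==> ((!(k <= -4)) && h < 7 && k != 2)) && ((!(k <= -4)) ==> (h < 7 && k != 2)))) && ((!(k <= -4)) ==> (h < 7 && n != 6))))


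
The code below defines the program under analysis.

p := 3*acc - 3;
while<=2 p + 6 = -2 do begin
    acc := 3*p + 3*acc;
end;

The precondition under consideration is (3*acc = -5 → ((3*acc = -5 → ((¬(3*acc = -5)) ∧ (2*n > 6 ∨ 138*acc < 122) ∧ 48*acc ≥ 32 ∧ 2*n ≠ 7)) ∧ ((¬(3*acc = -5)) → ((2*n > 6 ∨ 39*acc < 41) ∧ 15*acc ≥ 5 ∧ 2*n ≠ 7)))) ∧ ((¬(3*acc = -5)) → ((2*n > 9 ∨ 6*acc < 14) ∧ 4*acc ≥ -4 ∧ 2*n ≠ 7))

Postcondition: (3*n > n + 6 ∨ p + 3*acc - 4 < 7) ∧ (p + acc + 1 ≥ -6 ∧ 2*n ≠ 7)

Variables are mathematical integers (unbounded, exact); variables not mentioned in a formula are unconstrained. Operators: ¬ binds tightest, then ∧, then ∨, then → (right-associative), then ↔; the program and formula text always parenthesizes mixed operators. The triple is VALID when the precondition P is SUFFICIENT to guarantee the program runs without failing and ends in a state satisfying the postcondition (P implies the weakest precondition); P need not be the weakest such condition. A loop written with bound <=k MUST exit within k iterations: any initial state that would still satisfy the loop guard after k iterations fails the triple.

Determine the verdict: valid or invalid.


Working backward. After the program, the postcondition (3*n > n + 6 ∨ p + 3*acc - 4 < 7) ∧ (p + acc + 1 ≥ -6 ∧ 2*n ≠ 7) must hold; in canonical form it is (2*n > 6 ∨ 3*acc + p < 11) ∧ acc + p ≥ -7 ∧ 2*n ≠ 7.
Before the loop (bound <=2), unroll the exhaustion recursion (WP_0 = exit-now case; WP_j = one more guarded iteration, up to j = 2):
  WP_0: (¬(p = -8)) ∧ (2*n > 6 ∨ 3*acc + p < 11) ∧ acc + p ≥ -7 ∧ 2*n ≠ 7
  WP_1: (p = -8 → ((¬(p = -8)) ∧ (2*n > 6 ∨ 9*acc + 10*p < 11) ∧ 3*acc + 4*p ≥ -7 ∧ 2*n ≠ 7)) ∧ ((¬(p = -8)) → ((2*n > 6 ∨ 3*acc + p < 11) ∧ acc + p ≥ -7 ∧ 2*n ≠ 7))
  WP_2: (p = -8 → ((p = -8 → ((¬(p = -8)) ∧ (2*n > 6 ∨ 27*acc + 37*p < 11) ∧ 9*acc + 13*p ≥ -7 ∧ 2*n ≠ 7)) ∧ ((¬(p = -8)) → ((2*n > 6 ∨ 9*acc + 10*p < 11) ∧ 3*acc + 4*p ≥ -7 ∧ 2*n ≠ 7)))) ∧ ((¬(p = -8)) → ((2*n > 6 ∨ 3*acc + p < 11) ∧ acc + p ≥ -7 ∧ 2*n ≠ 7))
So before the loop: (p = -8 → ((p = -8 → ((¬(p = -8)) ∧ (2*n > 6 ∨ 27*acc + 37*p < 11) ∧ 9*acc + 13*p ≥ -7 ∧ 2*n ≠ 7)) ∧ ((¬(p = -8)) → ((2*n > 6 ∨ 9*acc + 10*p < 11) ∧ 3*acc + 4*p ≥ -7 ∧ 2*n ≠ 7)))) ∧ ((¬(p = -8)) → ((2*n > 6 ∨ 3*acc + p < 11) ∧ acc + p ≥ -7 ∧ 2*n ≠ 7))
Before p := 3*acc - 3: (3*acc = -5 → ((3*acc = -5 → ((¬(3*acc = -5)) ∧ (2*n > 6 ∨ 138*acc < 122) ∧ 48*acc ≥ 32 ∧ 2*n ≠ 7)) ∧ ((¬(3*acc = -5)) → ((2*n > 6 ∨ 39*acc < 41) ∧ 15*acc ≥ 5 ∧ 2*n ≠ 7)))) ∧ ((¬(3*acc = -5)) → ((2*n > 6 ∨ 6*acc < 14) ∧ 4*acc ≥ -4 ∧ 2*n ≠ 7))
The weakest precondition is (3*acc = -5 → ((3*acc = -5 → ((¬(3*acc = -5)) ∧ (2*n > 6 ∨ 138*acc < 122) ∧ 48*acc ≥ 32 ∧ 2*n ≠ 7)) ∧ ((¬(3*acc = -5)) → ((2*n > 6 ∨ 39*acc < 41) ∧ 15*acc ≥ 5 ∧ 2*n ≠ 7)))) ∧ ((¬(3*acc = -5)) → ((2*n > 6 ∨ 6*acc < 14) ∧ 4*acc ≥ -4 ∧ 2*n ≠ 7)).
Check whether (3*acc = -5 → ((3*acc = -5 → ((¬(3*acc = -5)) ∧ (2*n > 6 ∨ 138*acc < 122) ∧ 48*acc ≥ 32 ∧ 2*n ≠ 7)) ∧ ((¬(3*acc = -5)) → ((2*n > 6 ∨ 39*acc < 41) ∧ 15*acc ≥ 5 ∧ 2*n ≠ 7)))) ∧ ((¬(3*acc = -5)) → ((2*n > 9 ∨ 6*acc < 14) ∧ 4*acc ≥ -4 ∧ 2*n ≠ 7)) implies it.
Every state satisfying the precondition satisfies the weakest precondition: the implication holds.
Answer: valid


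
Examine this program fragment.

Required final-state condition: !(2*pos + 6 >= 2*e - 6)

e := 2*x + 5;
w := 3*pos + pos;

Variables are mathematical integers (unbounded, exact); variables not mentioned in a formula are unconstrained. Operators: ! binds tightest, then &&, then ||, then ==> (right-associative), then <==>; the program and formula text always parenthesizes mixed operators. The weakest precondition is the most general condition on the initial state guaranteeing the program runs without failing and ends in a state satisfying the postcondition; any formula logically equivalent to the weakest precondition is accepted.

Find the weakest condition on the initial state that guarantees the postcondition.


Working backward. After the program, the postcondition !(2*pos + 6 >= 2*e - 6) must hold; in canonical form it is !(2*pos >= 2*e - 12).
Before w := 3*pos + pos: !(2*pos >= 2*e - 12)
Before e := 2*x + 5: !(2*pos >= 4*x - 2)
Answer: WP = !(2*pos >= 4*x - 2)


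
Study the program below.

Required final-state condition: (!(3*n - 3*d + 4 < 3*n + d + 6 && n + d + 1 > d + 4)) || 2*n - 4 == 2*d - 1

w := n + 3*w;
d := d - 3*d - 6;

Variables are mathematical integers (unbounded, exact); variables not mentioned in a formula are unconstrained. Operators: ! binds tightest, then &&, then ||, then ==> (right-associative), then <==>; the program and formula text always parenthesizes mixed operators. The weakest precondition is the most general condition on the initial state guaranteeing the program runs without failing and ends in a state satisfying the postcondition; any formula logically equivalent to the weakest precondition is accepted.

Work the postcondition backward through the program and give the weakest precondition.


Working backward. After the program, the postcondition (!(3*n - 3*d + 4 < 3*n + d + 6 && n + d + 1 > d + 4)) || 2*n - 4 == 2*d - 1 must hold; in canonical form it is (!(4*d > -2 && n > 3)) || 2*n == 2*d + 3.
Before d := d - 3*d - 6: (!(8*d < -22 && n > 3)) || 4*d + 2*n == -9
Before w := n + 3*w: (!(8*d < -22 && n > 3)) || 4*d + 2*n == -9
Answer: WP = (!(8*d < -22 && n > 3)) || 4*d + 2*n == -9


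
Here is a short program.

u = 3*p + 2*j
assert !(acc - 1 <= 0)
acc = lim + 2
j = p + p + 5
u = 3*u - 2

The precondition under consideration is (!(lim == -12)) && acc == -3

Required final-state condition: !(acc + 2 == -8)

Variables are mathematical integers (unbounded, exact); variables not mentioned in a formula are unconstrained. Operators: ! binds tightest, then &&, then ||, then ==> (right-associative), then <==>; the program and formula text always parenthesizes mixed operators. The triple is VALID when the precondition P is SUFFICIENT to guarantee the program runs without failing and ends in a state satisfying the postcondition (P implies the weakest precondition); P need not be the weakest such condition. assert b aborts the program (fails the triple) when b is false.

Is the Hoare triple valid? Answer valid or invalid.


Working backward. After the program, the postcondition !(acc + 2 == -8) must hold; in canonical form it is !(acc == -10).
Before u := 3*u - 2: !(acc == -10)
Before j := p + p + 5: !(acc == -10)
Before acc := lim + 2: !(lim == -12)
Before assert !(acc - 1 <= 0): (!(acc <= 1)) && (!(lim == -12))
Before u := 3*p + 2*j: (!(acc <= 1)) && (!(lim == -12))
The weakest precondition is (!(acc <= 1)) && (!(lim == -12)).
Check whether (!(lim == -12)) && acc == -3 implies it.
Countermodel: at the initial state acc = -3, lim = -11, the precondition holds but the weakest precondition fails.
Answer: invalid
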